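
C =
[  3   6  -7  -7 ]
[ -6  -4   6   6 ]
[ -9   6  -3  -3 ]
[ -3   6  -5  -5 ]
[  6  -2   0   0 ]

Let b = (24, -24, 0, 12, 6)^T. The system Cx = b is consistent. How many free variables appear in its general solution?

2

Row reduce the augmented matrix [C | b].
R2 ← R2 + (2)·R1: [0, 8, -8, -8, 24]
R3 ← R3 + (3)·R1: [0, 24, -24, -24, 72]
R4 ← R4 + R1: [0, 12, -12, -12, 36]
R5 ← R5 − (2)·R1: [0, -14, 14, 14, -42]
R3 ← R3 − (3)·R2: [0, 0, 0, 0, 0]
R4 ← R4 − (3/2)·R2: [0, 0, 0, 0, 0]
R5 ← R5 + (7/4)·R2: [0, 0, 0, 0, 0]
The echelon form has 2 nonzero rows, and every pivot lies in the first 4 columns, so rank(C) = rank([C|b]) = 2.
The system is consistent.
Free variables = (unknowns) − (rank) = 4 − 2 = 2.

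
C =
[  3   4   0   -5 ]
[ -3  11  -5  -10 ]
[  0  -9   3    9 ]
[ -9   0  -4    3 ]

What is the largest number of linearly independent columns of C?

Row reduce to echelon form.
R2 ← R2 + R1: [0, 15, -5, -15]
R4 ← R4 + (3)·R1: [0, 12, -4, -12]
R3 ← R3 + (3/5)·R2: [0, 0, 0, 0]
R4 ← R4 − (4/5)·R2: [0, 0, 0, 0]
Echelon form has 2 nonzero rows, so rank(C) = 2.
The rank gives the maximum number of linearly independent columns: 2.

2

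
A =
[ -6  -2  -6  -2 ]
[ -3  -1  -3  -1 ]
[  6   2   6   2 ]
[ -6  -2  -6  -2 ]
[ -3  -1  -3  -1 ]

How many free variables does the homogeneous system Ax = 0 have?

3

Row reduce to echelon form.
R2 ← R2 − (1/2)·R1: [0, 0, 0, 0]
R3 ← R3 + R1: [0, 0, 0, 0]
R4 ← R4 − R1: [0, 0, 0, 0]
R5 ← R5 − (1/2)·R1: [0, 0, 0, 0]
1 nonzero row, so rank(A) = 1.
A has 4 columns; by rank–nullity, nullity = 4 − 1 = 3.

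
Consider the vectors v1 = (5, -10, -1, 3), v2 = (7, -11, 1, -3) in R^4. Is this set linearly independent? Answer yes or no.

yes

Form the matrix with these vectors as rows and row reduce.
R2 ← R2 − (7/5)·R1: [0, 3, 12/5, -36/5]
2 nonzero rows, so the 2 vectors span a space of dimension 2.
Since 2 = 2, the vectors are linearly independent.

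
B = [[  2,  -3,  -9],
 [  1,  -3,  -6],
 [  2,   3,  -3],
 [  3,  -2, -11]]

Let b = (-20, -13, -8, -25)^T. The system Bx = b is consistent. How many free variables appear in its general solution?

Row reduce the augmented matrix [B | b].
R2 ← R2 − (1/2)·R1: [0, -3/2, -3/2, -3]
R3 ← R3 − R1: [0, 6, 6, 12]
R4 ← R4 − (3/2)·R1: [0, 5/2, 5/2, 5]
R3 ← R3 + (4)·R2: [0, 0, 0, 0]
R4 ← R4 + (5/3)·R2: [0, 0, 0, 0]
The echelon form has 2 nonzero rows, and every pivot lies in the first 3 columns, so rank(B) = rank([B|b]) = 2.
The system is consistent.
Free variables = (unknowns) − (rank) = 3 − 2 = 1.

1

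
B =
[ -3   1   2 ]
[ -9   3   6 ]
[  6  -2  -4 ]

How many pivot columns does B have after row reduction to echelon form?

1

Row reduce to echelon form.
R2 ← R2 − (3)·R1: [0, 0, 0]
R3 ← R3 + (2)·R1: [0, 0, 0]
Echelon form has 1 nonzero row, so rank(B) = 1.
Each nonzero row contributes one pivot column: 1 pivot columns.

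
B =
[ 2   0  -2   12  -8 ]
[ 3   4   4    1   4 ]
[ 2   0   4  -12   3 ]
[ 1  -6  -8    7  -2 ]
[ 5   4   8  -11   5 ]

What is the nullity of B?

Row reduce to echelon form.
R2 ← R2 − (3/2)·R1: [0, 4, 7, -17, 16]
R3 ← R3 − R1: [0, 0, 6, -24, 11]
R4 ← R4 − (1/2)·R1: [0, -6, -7, 1, 2]
R5 ← R5 − (5/2)·R1: [0, 4, 13, -41, 25]
R4 ← R4 + (3/2)·R2: [0, 0, 7/2, -49/2, 26]
R5 ← R5 − R2: [0, 0, 6, -24, 9]
R4 ← R4 − (7/12)·R3: [0, 0, 0, -21/2, 235/12]
R5 ← R5 − R3: [0, 0, 0, 0, -2]
5 nonzero rows, so rank(B) = 5.
B has 5 columns; by rank–nullity, nullity = 5 − 5 = 0.

0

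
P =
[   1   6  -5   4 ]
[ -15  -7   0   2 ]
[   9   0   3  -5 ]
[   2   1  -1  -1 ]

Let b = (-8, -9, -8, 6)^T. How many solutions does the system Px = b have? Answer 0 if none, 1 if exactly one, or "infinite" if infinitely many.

Row reduce the augmented matrix [P | b].
R2 ← R2 + (15)·R1: [0, 83, -75, 62, -129]
R3 ← R3 − (9)·R1: [0, -54, 48, -41, 64]
R4 ← R4 − (2)·R1: [0, -11, 9, -9, 22]
R3 ← R3 + (54/83)·R2: [0, 0, -66/83, -55/83, -1654/83]
R4 ← R4 + (11/83)·R2: [0, 0, -78/83, -65/83, 407/83]
R4 ← R4 − (13/11)·R3: [0, 0, 0, 0, 313/11]
The echelon form has 4 nonzero rows; the last pivot sits in the augmented column, so rank(P) = 3 but rank([P|b]) = 4.
Since the ranks differ, the system is inconsistent.
It has no solutions.

0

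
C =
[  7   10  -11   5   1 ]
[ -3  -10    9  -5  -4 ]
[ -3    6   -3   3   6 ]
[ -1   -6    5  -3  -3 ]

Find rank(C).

2

Row reduce to echelon form.
R2 ← R2 + (3/7)·R1: [0, -40/7, 30/7, -20/7, -25/7]
R3 ← R3 + (3/7)·R1: [0, 72/7, -54/7, 36/7, 45/7]
R4 ← R4 + (1/7)·R1: [0, -32/7, 24/7, -16/7, -20/7]
R3 ← R3 + (9/5)·R2: [0, 0, 0, 0, 0]
R4 ← R4 − (4/5)·R2: [0, 0, 0, 0, 0]
Echelon form has 2 nonzero rows, so rank(C) = 2.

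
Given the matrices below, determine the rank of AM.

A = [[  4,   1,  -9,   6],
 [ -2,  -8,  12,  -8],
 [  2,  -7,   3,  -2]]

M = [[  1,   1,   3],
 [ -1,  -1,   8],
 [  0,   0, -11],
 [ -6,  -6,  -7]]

First compute AM:
[[-33, -33,  77],
 [ 54,  54, -146],
 [ 21,  21, -69]]
Now row reduce the product.
R2 ← R2 + (18/11)·R1: [0, 0, -20]
R3 ← R3 + (7/11)·R1: [0, 0, -20]
R3 ← R3 − R2: [0, 0, 0]
2 nonzero rows, so rank(AM) = 2.

2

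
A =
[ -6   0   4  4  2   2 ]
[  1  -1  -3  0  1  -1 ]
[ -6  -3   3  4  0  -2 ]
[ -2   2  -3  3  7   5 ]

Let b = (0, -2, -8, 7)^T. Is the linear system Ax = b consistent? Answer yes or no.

yes

Row reduce the augmented matrix [A | b].
R2 ← R2 + (1/6)·R1: [0, -1, -7/3, 2/3, 4/3, -2/3, -2]
R3 ← R3 − R1: [0, -3, -1, 0, -2, -4, -8]
R4 ← R4 − (1/3)·R1: [0, 2, -13/3, 5/3, 19/3, 13/3, 7]
R3 ← R3 − (3)·R2: [0, 0, 6, -2, -6, -2, -2]
R4 ← R4 + (2)·R2: [0, 0, -9, 3, 9, 3, 3]
R4 ← R4 + (3/2)·R3: [0, 0, 0, 0, 0, 0, 0]
The echelon form has 3 nonzero rows, and every pivot lies in the first 6 columns, so rank(A) = rank([A|b]) = 3.
The system is consistent.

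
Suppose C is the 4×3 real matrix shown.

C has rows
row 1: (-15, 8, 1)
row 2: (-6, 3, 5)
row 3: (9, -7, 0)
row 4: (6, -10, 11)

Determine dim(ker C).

0

Row reduce to echelon form.
R2 ← R2 − (2/5)·R1: [0, -1/5, 23/5]
R3 ← R3 + (3/5)·R1: [0, -11/5, 3/5]
R4 ← R4 + (2/5)·R1: [0, -34/5, 57/5]
R3 ← R3 − (11)·R2: [0, 0, -50]
R4 ← R4 − (34)·R2: [0, 0, -145]
R4 ← R4 − (29/10)·R3: [0, 0, 0]
3 nonzero rows, so rank(C) = 3.
C has 3 columns; by rank–nullity, nullity = 3 − 3 = 0.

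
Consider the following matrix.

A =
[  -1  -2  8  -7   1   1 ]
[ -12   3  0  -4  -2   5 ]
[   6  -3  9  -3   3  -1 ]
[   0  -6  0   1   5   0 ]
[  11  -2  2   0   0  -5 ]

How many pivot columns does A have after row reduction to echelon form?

Row reduce to echelon form.
R2 ← R2 − (12)·R1: [0, 27, -96, 80, -14, -7]
R3 ← R3 + (6)·R1: [0, -15, 57, -45, 9, 5]
R5 ← R5 + (11)·R1: [0, -24, 90, -77, 11, 6]
R3 ← R3 + (5/9)·R2: [0, 0, 11/3, -5/9, 11/9, 10/9]
R4 ← R4 + (2/9)·R2: [0, 0, -64/3, 169/9, 17/9, -14/9]
R5 ← R5 + (8/9)·R2: [0, 0, 14/3, -53/9, -13/9, -2/9]
R4 ← R4 + (64/11)·R3: [0, 0, 0, 171/11, 9, 54/11]
R5 ← R5 − (14/11)·R3: [0, 0, 0, -57/11, -3, -18/11]
R5 ← R5 + (1/3)·R4: [0, 0, 0, 0, 0, 0]
Echelon form has 4 nonzero rows, so rank(A) = 4.
Each nonzero row contributes one pivot column: 4 pivot columns.

4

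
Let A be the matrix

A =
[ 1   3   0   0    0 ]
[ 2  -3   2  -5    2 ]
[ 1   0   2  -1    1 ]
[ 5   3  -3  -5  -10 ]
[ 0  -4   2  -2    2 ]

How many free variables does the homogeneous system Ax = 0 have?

Row reduce to echelon form.
R2 ← R2 − (2)·R1: [0, -9, 2, -5, 2]
R3 ← R3 − R1: [0, -3, 2, -1, 1]
R4 ← R4 − (5)·R1: [0, -12, -3, -5, -10]
R3 ← R3 − (1/3)·R2: [0, 0, 4/3, 2/3, 1/3]
R4 ← R4 − (4/3)·R2: [0, 0, -17/3, 5/3, -38/3]
R5 ← R5 − (4/9)·R2: [0, 0, 10/9, 2/9, 10/9]
R4 ← R4 + (17/4)·R3: [0, 0, 0, 9/2, -45/4]
R5 ← R5 − (5/6)·R3: [0, 0, 0, -1/3, 5/6]
R5 ← R5 + (2/27)·R4: [0, 0, 0, 0, 0]
4 nonzero rows, so rank(A) = 4.
A has 5 columns; by rank–nullity, nullity = 5 − 4 = 1.

1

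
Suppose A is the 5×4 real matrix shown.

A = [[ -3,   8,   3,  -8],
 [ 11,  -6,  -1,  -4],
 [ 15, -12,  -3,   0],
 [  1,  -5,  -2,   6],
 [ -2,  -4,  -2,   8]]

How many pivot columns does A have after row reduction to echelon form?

2

Row reduce to echelon form.
R2 ← R2 + (11/3)·R1: [0, 70/3, 10, -100/3]
R3 ← R3 + (5)·R1: [0, 28, 12, -40]
R4 ← R4 + (1/3)·R1: [0, -7/3, -1, 10/3]
R5 ← R5 − (2/3)·R1: [0, -28/3, -4, 40/3]
R3 ← R3 − (6/5)·R2: [0, 0, 0, 0]
R4 ← R4 + (1/10)·R2: [0, 0, 0, 0]
R5 ← R5 + (2/5)·R2: [0, 0, 0, 0]
Echelon form has 2 nonzero rows, so rank(A) = 2.
Each nonzero row contributes one pivot column: 2 pivot columns.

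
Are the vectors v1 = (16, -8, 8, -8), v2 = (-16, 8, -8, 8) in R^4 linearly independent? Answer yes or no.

no

Form the matrix with these vectors as rows and row reduce.
R2 ← R2 + R1: [0, 0, 0, 0]
1 nonzero row, so the 2 vectors span a space of dimension 1.
Since 1 < 2, the vectors are linearly dependent.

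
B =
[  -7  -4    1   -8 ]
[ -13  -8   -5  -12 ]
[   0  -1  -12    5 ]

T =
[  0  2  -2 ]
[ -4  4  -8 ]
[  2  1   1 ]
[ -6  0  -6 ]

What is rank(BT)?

2

First compute BT:
[[ 66, -29,  95],
 [ 94, -63, 157],
 [-50, -16, -34]]
Now row reduce the product.
R2 ← R2 − (47/33)·R1: [0, -716/33, 716/33]
R3 ← R3 + (25/33)·R1: [0, -1253/33, 1253/33]
R3 ← R3 − (7/4)·R2: [0, 0, 0]
2 nonzero rows, so rank(BT) = 2.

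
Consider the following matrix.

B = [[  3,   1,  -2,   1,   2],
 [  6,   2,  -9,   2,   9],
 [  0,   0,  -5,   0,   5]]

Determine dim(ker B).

Row reduce to echelon form.
R2 ← R2 − (2)·R1: [0, 0, -5, 0, 5]
R3 ← R3 − R2: [0, 0, 0, 0, 0]
2 nonzero rows, so rank(B) = 2.
B has 5 columns; by rank–nullity, nullity = 5 − 2 = 3.

3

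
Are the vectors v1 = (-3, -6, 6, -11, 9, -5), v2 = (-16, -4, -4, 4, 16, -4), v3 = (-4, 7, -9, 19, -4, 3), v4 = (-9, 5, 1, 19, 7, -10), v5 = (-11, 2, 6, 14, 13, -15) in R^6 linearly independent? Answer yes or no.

Form the matrix with these vectors as rows and row reduce.
R2 ← R2 − (16/3)·R1: [0, 28, -36, 188/3, -32, 68/3]
R3 ← R3 − (4/3)·R1: [0, 15, -17, 101/3, -16, 29/3]
R4 ← R4 − (3)·R1: [0, 23, -17, 52, -20, 5]
R5 ← R5 − (11/3)·R1: [0, 24, -16, 163/3, -20, 10/3]
R3 ← R3 − (15/28)·R2: [0, 0, 16/7, 2/21, 8/7, -52/21]
R4 ← R4 − (23/28)·R2: [0, 0, 88/7, 11/21, 44/7, -286/21]
R5 ← R5 − (6/7)·R2: [0, 0, 104/7, 13/21, 52/7, -338/21]
R4 ← R4 − (11/2)·R3: [0, 0, 0, 0, 0, 0]
R5 ← R5 − (13/2)·R3: [0, 0, 0, 0, 0, 0]
3 nonzero rows, so the 5 vectors span a space of dimension 3.
Since 3 < 5, the vectors are linearly dependent.

no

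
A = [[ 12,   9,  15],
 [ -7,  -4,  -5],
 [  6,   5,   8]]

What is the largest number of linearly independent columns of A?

3

Row reduce to echelon form.
R2 ← R2 + (7/12)·R1: [0, 5/4, 15/4]
R3 ← R3 − (1/2)·R1: [0, 1/2, 1/2]
R3 ← R3 − (2/5)·R2: [0, 0, -1]
Echelon form has 3 nonzero rows, so rank(A) = 3.
The rank gives the maximum number of linearly independent columns: 3.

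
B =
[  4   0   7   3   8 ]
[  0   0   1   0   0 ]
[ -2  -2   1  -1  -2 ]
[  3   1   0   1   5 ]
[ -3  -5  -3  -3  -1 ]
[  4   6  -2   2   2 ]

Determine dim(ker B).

1

Row reduce to echelon form.
R3 ← R3 + (1/2)·R1: [0, -2, 9/2, 1/2, 2]
R4 ← R4 − (3/4)·R1: [0, 1, -21/4, -5/4, -1]
R5 ← R5 + (3/4)·R1: [0, -5, 9/4, -3/4, 5]
R6 ← R6 − R1: [0, 6, -9, -1, -6]
Swap R2 ↔ R3
R4 ← R4 + (1/2)·R2: [0, 0, -3, -1, 0]
R5 ← R5 − (5/2)·R2: [0, 0, -9, -2, 0]
R6 ← R6 + (3)·R2: [0, 0, 9/2, 1/2, 0]
R4 ← R4 + (3)·R3: [0, 0, 0, -1, 0]
R5 ← R5 + (9)·R3: [0, 0, 0, -2, 0]
R6 ← R6 − (9/2)·R3: [0, 0, 0, 1/2, 0]
R5 ← R5 − (2)·R4: [0, 0, 0, 0, 0]
R6 ← R6 + (1/2)·R4: [0, 0, 0, 0, 0]
4 nonzero rows, so rank(B) = 4.
B has 5 columns; by rank–nullity, nullity = 5 − 4 = 1.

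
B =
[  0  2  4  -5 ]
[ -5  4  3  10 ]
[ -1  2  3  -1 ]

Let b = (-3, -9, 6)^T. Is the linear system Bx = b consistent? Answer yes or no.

no

Row reduce the augmented matrix [B | b].
Swap R1 ↔ R2
R3 ← R3 − (1/5)·R1: [0, 6/5, 12/5, -3, 39/5]
R3 ← R3 − (3/5)·R2: [0, 0, 0, 0, 48/5]
The echelon form has 3 nonzero rows; the last pivot sits in the augmented column, so rank(B) = 2 but rank([B|b]) = 3.
Since the ranks differ, the system is inconsistent.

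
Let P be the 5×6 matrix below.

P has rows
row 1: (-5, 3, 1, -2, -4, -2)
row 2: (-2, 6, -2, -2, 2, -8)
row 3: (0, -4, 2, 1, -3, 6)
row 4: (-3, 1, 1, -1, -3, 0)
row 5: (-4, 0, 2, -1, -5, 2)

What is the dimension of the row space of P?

Row reduce to echelon form.
R2 ← R2 − (2/5)·R1: [0, 24/5, -12/5, -6/5, 18/5, -36/5]
R4 ← R4 − (3/5)·R1: [0, -4/5, 2/5, 1/5, -3/5, 6/5]
R5 ← R5 − (4/5)·R1: [0, -12/5, 6/5, 3/5, -9/5, 18/5]
R3 ← R3 + (5/6)·R2: [0, 0, 0, 0, 0, 0]
R4 ← R4 + (1/6)·R2: [0, 0, 0, 0, 0, 0]
R5 ← R5 + (1/2)·R2: [0, 0, 0, 0, 0, 0]
Echelon form has 2 nonzero rows, so rank(P) = 2.
The row space has dimension equal to the rank: 2.

2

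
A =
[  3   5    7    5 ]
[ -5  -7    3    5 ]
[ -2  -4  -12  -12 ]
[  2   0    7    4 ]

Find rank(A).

Row reduce to echelon form.
R2 ← R2 + (5/3)·R1: [0, 4/3, 44/3, 40/3]
R3 ← R3 + (2/3)·R1: [0, -2/3, -22/3, -26/3]
R4 ← R4 − (2/3)·R1: [0, -10/3, 7/3, 2/3]
R3 ← R3 + (1/2)·R2: [0, 0, 0, -2]
R4 ← R4 + (5/2)·R2: [0, 0, 39, 34]
Swap R3 ↔ R4
Echelon form has 4 nonzero rows, so rank(A) = 4.

4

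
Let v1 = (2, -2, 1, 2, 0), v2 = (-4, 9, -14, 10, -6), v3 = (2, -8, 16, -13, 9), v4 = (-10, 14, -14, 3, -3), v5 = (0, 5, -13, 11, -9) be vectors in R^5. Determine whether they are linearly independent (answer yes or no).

Form the matrix with these vectors as rows and row reduce.
R2 ← R2 + (2)·R1: [0, 5, -12, 14, -6]
R3 ← R3 − R1: [0, -6, 15, -15, 9]
R4 ← R4 + (5)·R1: [0, 4, -9, 13, -3]
R3 ← R3 + (6/5)·R2: [0, 0, 3/5, 9/5, 9/5]
R4 ← R4 − (4/5)·R2: [0, 0, 3/5, 9/5, 9/5]
R5 ← R5 − R2: [0, 0, -1, -3, -3]
R4 ← R4 − R3: [0, 0, 0, 0, 0]
R5 ← R5 + (5/3)·R3: [0, 0, 0, 0, 0]
3 nonzero rows, so the 5 vectors span a space of dimension 3.
Since 3 < 5, the vectors are linearly dependent.

no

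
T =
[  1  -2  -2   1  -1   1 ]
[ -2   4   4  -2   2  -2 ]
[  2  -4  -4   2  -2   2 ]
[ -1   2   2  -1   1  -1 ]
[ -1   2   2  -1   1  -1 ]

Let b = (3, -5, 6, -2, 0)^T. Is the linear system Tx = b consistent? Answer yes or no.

Row reduce the augmented matrix [T | b].
R2 ← R2 + (2)·R1: [0, 0, 0, 0, 0, 0, 1]
R3 ← R3 − (2)·R1: [0, 0, 0, 0, 0, 0, 0]
R4 ← R4 + R1: [0, 0, 0, 0, 0, 0, 1]
R5 ← R5 + R1: [0, 0, 0, 0, 0, 0, 3]
R4 ← R4 − R2: [0, 0, 0, 0, 0, 0, 0]
R5 ← R5 − (3)·R2: [0, 0, 0, 0, 0, 0, 0]
The echelon form has 2 nonzero rows; the last pivot sits in the augmented column, so rank(T) = 1 but rank([T|b]) = 2.
Since the ranks differ, the system is inconsistent.

no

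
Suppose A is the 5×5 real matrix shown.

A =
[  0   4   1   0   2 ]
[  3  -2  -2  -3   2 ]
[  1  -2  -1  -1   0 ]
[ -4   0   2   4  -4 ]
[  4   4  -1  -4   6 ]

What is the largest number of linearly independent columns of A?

Row reduce to echelon form.
Swap R1 ↔ R2
R3 ← R3 − (1/3)·R1: [0, -4/3, -1/3, 0, -2/3]
R4 ← R4 + (4/3)·R1: [0, -8/3, -2/3, 0, -4/3]
R5 ← R5 − (4/3)·R1: [0, 20/3, 5/3, 0, 10/3]
R3 ← R3 + (1/3)·R2: [0, 0, 0, 0, 0]
R4 ← R4 + (2/3)·R2: [0, 0, 0, 0, 0]
R5 ← R5 − (5/3)·R2: [0, 0, 0, 0, 0]
Echelon form has 2 nonzero rows, so rank(A) = 2.
The rank gives the maximum number of linearly independent columns: 2.

2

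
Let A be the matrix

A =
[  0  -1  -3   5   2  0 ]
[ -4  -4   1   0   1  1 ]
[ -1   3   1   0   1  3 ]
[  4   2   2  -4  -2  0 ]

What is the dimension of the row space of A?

4

Row reduce to echelon form.
Swap R1 ↔ R2
R3 ← R3 − (1/4)·R1: [0, 4, 3/4, 0, 3/4, 11/4]
R4 ← R4 + R1: [0, -2, 3, -4, -1, 1]
R3 ← R3 + (4)·R2: [0, 0, -45/4, 20, 35/4, 11/4]
R4 ← R4 − (2)·R2: [0, 0, 9, -14, -5, 1]
R4 ← R4 + (4/5)·R3: [0, 0, 0, 2, 2, 16/5]
Echelon form has 4 nonzero rows, so rank(A) = 4.
The row space has dimension equal to the rank: 4.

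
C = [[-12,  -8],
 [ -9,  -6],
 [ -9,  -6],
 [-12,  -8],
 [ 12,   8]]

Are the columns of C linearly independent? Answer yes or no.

no

Row reduce C to echelon form.
R2 ← R2 − (3/4)·R1: [0, 0]
R3 ← R3 − (3/4)·R1: [0, 0]
R4 ← R4 − R1: [0, 0]
R5 ← R5 + R1: [0, 0]
1 pivot among 2 columns.
Only 1 < 2 pivot columns, so the columns are linearly dependent.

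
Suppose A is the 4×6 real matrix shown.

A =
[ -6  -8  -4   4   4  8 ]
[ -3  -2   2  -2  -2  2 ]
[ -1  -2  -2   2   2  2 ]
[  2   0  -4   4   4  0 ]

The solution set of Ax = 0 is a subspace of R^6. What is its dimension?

4

Row reduce to echelon form.
R2 ← R2 − (1/2)·R1: [0, 2, 4, -4, -4, -2]
R3 ← R3 − (1/6)·R1: [0, -2/3, -4/3, 4/3, 4/3, 2/3]
R4 ← R4 + (1/3)·R1: [0, -8/3, -16/3, 16/3, 16/3, 8/3]
R3 ← R3 + (1/3)·R2: [0, 0, 0, 0, 0, 0]
R4 ← R4 + (4/3)·R2: [0, 0, 0, 0, 0, 0]
2 nonzero rows, so rank(A) = 2.
A has 6 columns; by rank–nullity, nullity = 6 − 2 = 4.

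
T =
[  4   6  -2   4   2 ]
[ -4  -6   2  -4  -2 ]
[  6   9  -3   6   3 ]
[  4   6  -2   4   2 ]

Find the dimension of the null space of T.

4

Row reduce to echelon form.
R2 ← R2 + R1: [0, 0, 0, 0, 0]
R3 ← R3 − (3/2)·R1: [0, 0, 0, 0, 0]
R4 ← R4 − R1: [0, 0, 0, 0, 0]
1 nonzero row, so rank(T) = 1.
T has 5 columns; by rank–nullity, nullity = 5 − 1 = 4.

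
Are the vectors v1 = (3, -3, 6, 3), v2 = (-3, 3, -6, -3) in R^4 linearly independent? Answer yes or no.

Form the matrix with these vectors as rows and row reduce.
R2 ← R2 + R1: [0, 0, 0, 0]
1 nonzero row, so the 2 vectors span a space of dimension 1.
Since 1 < 2, the vectors are linearly dependent.

no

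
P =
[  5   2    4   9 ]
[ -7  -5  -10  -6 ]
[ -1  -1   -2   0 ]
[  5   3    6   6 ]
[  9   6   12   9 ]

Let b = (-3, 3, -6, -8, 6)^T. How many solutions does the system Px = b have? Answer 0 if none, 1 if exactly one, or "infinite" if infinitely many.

0

Row reduce the augmented matrix [P | b].
R2 ← R2 + (7/5)·R1: [0, -11/5, -22/5, 33/5, -6/5]
R3 ← R3 + (1/5)·R1: [0, -3/5, -6/5, 9/5, -33/5]
R4 ← R4 − R1: [0, 1, 2, -3, -5]
R5 ← R5 − (9/5)·R1: [0, 12/5, 24/5, -36/5, 57/5]
R3 ← R3 − (3/11)·R2: [0, 0, 0, 0, -69/11]
R4 ← R4 + (5/11)·R2: [0, 0, 0, 0, -61/11]
R5 ← R5 + (12/11)·R2: [0, 0, 0, 0, 111/11]
R4 ← R4 − (61/69)·R3: [0, 0, 0, 0, 0]
R5 ← R5 + (37/23)·R3: [0, 0, 0, 0, 0]
The echelon form has 3 nonzero rows; the last pivot sits in the augmented column, so rank(P) = 2 but rank([P|b]) = 3.
Since the ranks differ, the system is inconsistent.
It has no solutions.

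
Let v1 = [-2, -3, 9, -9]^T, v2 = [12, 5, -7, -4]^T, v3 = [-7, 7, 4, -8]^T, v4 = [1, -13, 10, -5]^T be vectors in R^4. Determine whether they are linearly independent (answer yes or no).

Form the matrix with these vectors as rows and row reduce.
R2 ← R2 + (6)·R1: [0, -13, 47, -58]
R3 ← R3 − (7/2)·R1: [0, 35/2, -55/2, 47/2]
R4 ← R4 + (1/2)·R1: [0, -29/2, 29/2, -19/2]
R3 ← R3 + (35/26)·R2: [0, 0, 465/13, -1419/26]
R4 ← R4 − (29/26)·R2: [0, 0, -493/13, 1435/26]
R4 ← R4 + (493/465)·R3: [0, 0, 0, -414/155]
4 nonzero rows, so the 4 vectors span a space of dimension 4.
Since 4 = 4, the vectors are linearly independent.

yes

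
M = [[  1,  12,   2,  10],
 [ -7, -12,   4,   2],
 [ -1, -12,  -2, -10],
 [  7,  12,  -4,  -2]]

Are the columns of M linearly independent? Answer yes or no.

no

Row reduce M to echelon form.
R2 ← R2 + (7)·R1: [0, 72, 18, 72]
R3 ← R3 + R1: [0, 0, 0, 0]
R4 ← R4 − (7)·R1: [0, -72, -18, -72]
R4 ← R4 + R2: [0, 0, 0, 0]
2 pivots among 4 columns.
Only 2 < 4 pivot columns, so the columns are linearly dependent.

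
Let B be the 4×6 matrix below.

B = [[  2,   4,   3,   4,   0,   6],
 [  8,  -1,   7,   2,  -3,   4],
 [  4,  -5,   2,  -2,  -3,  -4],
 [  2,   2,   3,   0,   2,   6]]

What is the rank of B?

Row reduce to echelon form.
R2 ← R2 − (4)·R1: [0, -17, -5, -14, -3, -20]
R3 ← R3 − (2)·R1: [0, -13, -4, -10, -3, -16]
R4 ← R4 − R1: [0, -2, 0, -4, 2, 0]
R3 ← R3 − (13/17)·R2: [0, 0, -3/17, 12/17, -12/17, -12/17]
R4 ← R4 − (2/17)·R2: [0, 0, 10/17, -40/17, 40/17, 40/17]
R4 ← R4 + (10/3)·R3: [0, 0, 0, 0, 0, 0]
Echelon form has 3 nonzero rows, so rank(B) = 3.

3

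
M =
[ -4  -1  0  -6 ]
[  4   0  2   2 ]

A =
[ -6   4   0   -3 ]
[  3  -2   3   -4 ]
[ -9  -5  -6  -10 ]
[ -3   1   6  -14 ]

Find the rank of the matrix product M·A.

First compute MA:
[[ 39, -20, -39, 100],
 [-48,   8,   0, -60]]
Now row reduce the product.
R2 ← R2 + (16/13)·R1: [0, -216/13, -48, 820/13]
2 nonzero rows, so rank(MA) = 2.

2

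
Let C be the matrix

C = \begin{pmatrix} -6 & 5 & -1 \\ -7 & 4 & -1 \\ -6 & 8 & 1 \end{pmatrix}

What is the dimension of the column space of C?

3

Row reduce to echelon form.
R2 ← R2 − (7/6)·R1: [0, -11/6, 1/6]
R3 ← R3 − R1: [0, 3, 2]
R3 ← R3 + (18/11)·R2: [0, 0, 25/11]
Echelon form has 3 nonzero rows, so rank(C) = 3.
The column space has dimension equal to the rank: 3.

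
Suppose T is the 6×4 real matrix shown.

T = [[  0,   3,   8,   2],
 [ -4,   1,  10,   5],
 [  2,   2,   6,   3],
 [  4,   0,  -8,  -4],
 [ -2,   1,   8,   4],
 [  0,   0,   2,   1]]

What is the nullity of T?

Row reduce to echelon form.
Swap R1 ↔ R2
R3 ← R3 + (1/2)·R1: [0, 5/2, 11, 11/2]
R4 ← R4 + R1: [0, 1, 2, 1]
R5 ← R5 − (1/2)·R1: [0, 1/2, 3, 3/2]
R3 ← R3 − (5/6)·R2: [0, 0, 13/3, 23/6]
R4 ← R4 − (1/3)·R2: [0, 0, -2/3, 1/3]
R5 ← R5 − (1/6)·R2: [0, 0, 5/3, 7/6]
R4 ← R4 + (2/13)·R3: [0, 0, 0, 12/13]
R5 ← R5 − (5/13)·R3: [0, 0, 0, -4/13]
R6 ← R6 − (6/13)·R3: [0, 0, 0, -10/13]
R5 ← R5 + (1/3)·R4: [0, 0, 0, 0]
R6 ← R6 + (5/6)·R4: [0, 0, 0, 0]
4 nonzero rows, so rank(T) = 4.
T has 4 columns; by rank–nullity, nullity = 4 − 4 = 0.

0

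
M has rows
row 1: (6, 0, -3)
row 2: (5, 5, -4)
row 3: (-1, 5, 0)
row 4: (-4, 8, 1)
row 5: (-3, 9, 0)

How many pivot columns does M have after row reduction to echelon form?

3

Row reduce to echelon form.
R2 ← R2 − (5/6)·R1: [0, 5, -3/2]
R3 ← R3 + (1/6)·R1: [0, 5, -1/2]
R4 ← R4 + (2/3)·R1: [0, 8, -1]
R5 ← R5 + (1/2)·R1: [0, 9, -3/2]
R3 ← R3 − R2: [0, 0, 1]
R4 ← R4 − (8/5)·R2: [0, 0, 7/5]
R5 ← R5 − (9/5)·R2: [0, 0, 6/5]
R4 ← R4 − (7/5)·R3: [0, 0, 0]
R5 ← R5 − (6/5)·R3: [0, 0, 0]
Echelon form has 3 nonzero rows, so rank(M) = 3.
Each nonzero row contributes one pivot column: 3 pivot columns.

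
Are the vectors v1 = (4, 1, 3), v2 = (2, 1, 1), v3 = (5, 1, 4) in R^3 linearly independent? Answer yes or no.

no

Form the matrix with these vectors as rows and row reduce.
R2 ← R2 − (1/2)·R1: [0, 1/2, -1/2]
R3 ← R3 − (5/4)·R1: [0, -1/4, 1/4]
R3 ← R3 + (1/2)·R2: [0, 0, 0]
2 nonzero rows, so the 3 vectors span a space of dimension 2.
Since 2 < 3, the vectors are linearly dependent.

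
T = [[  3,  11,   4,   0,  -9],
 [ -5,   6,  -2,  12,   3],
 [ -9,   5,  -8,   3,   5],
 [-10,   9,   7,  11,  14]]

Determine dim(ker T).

Row reduce to echelon form.
R2 ← R2 + (5/3)·R1: [0, 73/3, 14/3, 12, -12]
R3 ← R3 + (3)·R1: [0, 38, 4, 3, -22]
R4 ← R4 + (10/3)·R1: [0, 137/3, 61/3, 11, -16]
R3 ← R3 − (114/73)·R2: [0, 0, -240/73, -1149/73, -238/73]
R4 ← R4 − (137/73)·R2: [0, 0, 845/73, -841/73, 476/73]
R4 ← R4 + (169/48)·R3: [0, 0, 0, -1071/16, -119/24]
4 nonzero rows, so rank(T) = 4.
T has 5 columns; by rank–nullity, nullity = 5 − 4 = 1.

1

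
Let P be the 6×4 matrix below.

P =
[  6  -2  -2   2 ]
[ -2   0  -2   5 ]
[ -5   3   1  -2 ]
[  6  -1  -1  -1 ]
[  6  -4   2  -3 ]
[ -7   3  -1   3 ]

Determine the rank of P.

Row reduce to echelon form.
R2 ← R2 + (1/3)·R1: [0, -2/3, -8/3, 17/3]
R3 ← R3 + (5/6)·R1: [0, 4/3, -2/3, -1/3]
R4 ← R4 − R1: [0, 1, 1, -3]
R5 ← R5 − R1: [0, -2, 4, -5]
R6 ← R6 + (7/6)·R1: [0, 2/3, -10/3, 16/3]
R3 ← R3 + (2)·R2: [0, 0, -6, 11]
R4 ← R4 + (3/2)·R2: [0, 0, -3, 11/2]
R5 ← R5 − (3)·R2: [0, 0, 12, -22]
R6 ← R6 + R2: [0, 0, -6, 11]
R4 ← R4 − (1/2)·R3: [0, 0, 0, 0]
R5 ← R5 + (2)·R3: [0, 0, 0, 0]
R6 ← R6 − R3: [0, 0, 0, 0]
Echelon form has 3 nonzero rows, so rank(P) = 3.

3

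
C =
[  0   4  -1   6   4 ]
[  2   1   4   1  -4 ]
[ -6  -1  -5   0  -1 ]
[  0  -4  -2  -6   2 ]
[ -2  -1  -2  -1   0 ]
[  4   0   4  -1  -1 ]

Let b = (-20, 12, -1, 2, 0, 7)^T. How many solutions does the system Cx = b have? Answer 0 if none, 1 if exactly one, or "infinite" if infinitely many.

Row reduce the augmented matrix [C | b].
Swap R1 ↔ R2
R3 ← R3 + (3)·R1: [0, 2, 7, 3, -13, 35]
R5 ← R5 + R1: [0, 0, 2, 0, -4, 12]
R6 ← R6 − (2)·R1: [0, -2, -4, -3, 7, -17]
R3 ← R3 − (1/2)·R2: [0, 0, 15/2, 0, -15, 45]
R4 ← R4 + R2: [0, 0, -3, 0, 6, -18]
R6 ← R6 + (1/2)·R2: [0, 0, -9/2, 0, 9, -27]
R4 ← R4 + (2/5)·R3: [0, 0, 0, 0, 0, 0]
R5 ← R5 − (4/15)·R3: [0, 0, 0, 0, 0, 0]
R6 ← R6 + (3/5)·R3: [0, 0, 0, 0, 0, 0]
The echelon form has 3 nonzero rows, and every pivot lies in the first 5 columns, so rank(C) = rank([C|b]) = 3.
The system is consistent.
rank = 3 < 5 unknowns, so there are infinitely many solutions.

infinite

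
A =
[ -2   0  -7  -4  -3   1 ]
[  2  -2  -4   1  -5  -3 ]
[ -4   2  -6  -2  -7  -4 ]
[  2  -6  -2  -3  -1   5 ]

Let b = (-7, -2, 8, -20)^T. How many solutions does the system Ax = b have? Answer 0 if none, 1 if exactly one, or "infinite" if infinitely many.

infinite

Row reduce the augmented matrix [A | b].
R2 ← R2 + R1: [0, -2, -11, -3, -8, -2, -9]
R3 ← R3 − (2)·R1: [0, 2, 8, 6, -1, -6, 22]
R4 ← R4 + R1: [0, -6, -9, -7, -4, 6, -27]
R3 ← R3 + R2: [0, 0, -3, 3, -9, -8, 13]
R4 ← R4 − (3)·R2: [0, 0, 24, 2, 20, 12, 0]
R4 ← R4 + (8)·R3: [0, 0, 0, 26, -52, -52, 104]
The echelon form has 4 nonzero rows, and every pivot lies in the first 6 columns, so rank(A) = rank([A|b]) = 4.
The system is consistent.
rank = 4 < 6 unknowns, so there are infinitely many solutions.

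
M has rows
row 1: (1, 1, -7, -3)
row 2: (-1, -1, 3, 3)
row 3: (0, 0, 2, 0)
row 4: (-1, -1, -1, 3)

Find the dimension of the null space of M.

2

Row reduce to echelon form.
R2 ← R2 + R1: [0, 0, -4, 0]
R4 ← R4 + R1: [0, 0, -8, 0]
R3 ← R3 + (1/2)·R2: [0, 0, 0, 0]
R4 ← R4 − (2)·R2: [0, 0, 0, 0]
2 nonzero rows, so rank(M) = 2.
M has 4 columns; by rank–nullity, nullity = 4 − 2 = 2.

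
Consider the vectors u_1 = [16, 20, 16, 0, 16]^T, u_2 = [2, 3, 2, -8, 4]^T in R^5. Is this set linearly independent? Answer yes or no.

Form the matrix with these vectors as rows and row reduce.
R2 ← R2 − (1/8)·R1: [0, 1/2, 0, -8, 2]
2 nonzero rows, so the 2 vectors span a space of dimension 2.
Since 2 = 2, the vectors are linearly independent.

yes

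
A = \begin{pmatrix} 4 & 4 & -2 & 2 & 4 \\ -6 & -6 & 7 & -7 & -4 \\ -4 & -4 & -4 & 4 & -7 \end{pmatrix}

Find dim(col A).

Row reduce to echelon form.
R2 ← R2 + (3/2)·R1: [0, 0, 4, -4, 2]
R3 ← R3 + R1: [0, 0, -6, 6, -3]
R3 ← R3 + (3/2)·R2: [0, 0, 0, 0, 0]
Echelon form has 2 nonzero rows, so rank(A) = 2.
The column space has dimension equal to the rank: 2.

2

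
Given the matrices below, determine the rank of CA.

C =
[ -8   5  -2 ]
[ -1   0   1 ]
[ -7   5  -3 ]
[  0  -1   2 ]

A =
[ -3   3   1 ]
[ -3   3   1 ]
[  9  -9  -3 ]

First compute CA:
[[ -9,   9,   3],
 [ 12, -12,  -4],
 [-21,  21,   7],
 [ 21, -21,  -7]]
Now row reduce the product.
R2 ← R2 + (4/3)·R1: [0, 0, 0]
R3 ← R3 − (7/3)·R1: [0, 0, 0]
R4 ← R4 + (7/3)·R1: [0, 0, 0]
1 nonzero row, so rank(CA) = 1.

1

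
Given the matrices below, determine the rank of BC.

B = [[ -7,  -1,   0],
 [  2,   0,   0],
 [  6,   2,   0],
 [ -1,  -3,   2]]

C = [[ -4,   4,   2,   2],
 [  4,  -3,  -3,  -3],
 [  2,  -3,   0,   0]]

First compute BC:
[[ 24, -25, -11, -11],
 [ -8,   8,   4,   4],
 [-16,  18,   6,   6],
 [ -4,  -1,   7,   7]]
Now row reduce the product.
R2 ← R2 + (1/3)·R1: [0, -1/3, 1/3, 1/3]
R3 ← R3 + (2/3)·R1: [0, 4/3, -4/3, -4/3]
R4 ← R4 + (1/6)·R1: [0, -31/6, 31/6, 31/6]
R3 ← R3 + (4)·R2: [0, 0, 0, 0]
R4 ← R4 − (31/2)·R2: [0, 0, 0, 0]
2 nonzero rows, so rank(BC) = 2.

2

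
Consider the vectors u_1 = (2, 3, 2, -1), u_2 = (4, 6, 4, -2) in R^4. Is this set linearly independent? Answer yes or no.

Form the matrix with these vectors as rows and row reduce.
R2 ← R2 − (2)·R1: [0, 0, 0, 0]
1 nonzero row, so the 2 vectors span a space of dimension 1.
Since 1 < 2, the vectors are linearly dependent.

no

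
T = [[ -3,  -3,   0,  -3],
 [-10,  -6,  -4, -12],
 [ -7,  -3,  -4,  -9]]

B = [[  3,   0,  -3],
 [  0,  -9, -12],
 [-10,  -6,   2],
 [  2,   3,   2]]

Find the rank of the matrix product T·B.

2

First compute TB:
[[-15,  18,  39],
 [-14,  42,  70],
 [  1,  24,  31]]
Now row reduce the product.
R2 ← R2 − (14/15)·R1: [0, 126/5, 168/5]
R3 ← R3 + (1/15)·R1: [0, 126/5, 168/5]
R3 ← R3 − R2: [0, 0, 0]
2 nonzero rows, so rank(TB) = 2.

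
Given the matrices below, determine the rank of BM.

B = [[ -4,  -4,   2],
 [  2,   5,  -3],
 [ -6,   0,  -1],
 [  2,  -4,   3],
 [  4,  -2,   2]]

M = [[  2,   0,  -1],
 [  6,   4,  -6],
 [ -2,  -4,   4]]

2

First compute BM:
[[-36, -24,  36],
 [ 40,  32, -44],
 [-10,   4,   2],
 [-26, -28,  34],
 [ -8, -16,  16]]
Now row reduce the product.
R2 ← R2 + (10/9)·R1: [0, 16/3, -4]
R3 ← R3 − (5/18)·R1: [0, 32/3, -8]
R4 ← R4 − (13/18)·R1: [0, -32/3, 8]
R5 ← R5 − (2/9)·R1: [0, -32/3, 8]
R3 ← R3 − (2)·R2: [0, 0, 0]
R4 ← R4 + (2)·R2: [0, 0, 0]
R5 ← R5 + (2)·R2: [0, 0, 0]
2 nonzero rows, so rank(BM) = 2.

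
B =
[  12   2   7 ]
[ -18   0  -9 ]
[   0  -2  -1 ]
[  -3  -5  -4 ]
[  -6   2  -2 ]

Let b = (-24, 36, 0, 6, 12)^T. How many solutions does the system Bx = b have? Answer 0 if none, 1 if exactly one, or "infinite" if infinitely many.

infinite

Row reduce the augmented matrix [B | b].
R2 ← R2 + (3/2)·R1: [0, 3, 3/2, 0]
R4 ← R4 + (1/4)·R1: [0, -9/2, -9/4, 0]
R5 ← R5 + (1/2)·R1: [0, 3, 3/2, 0]
R3 ← R3 + (2/3)·R2: [0, 0, 0, 0]
R4 ← R4 + (3/2)·R2: [0, 0, 0, 0]
R5 ← R5 − R2: [0, 0, 0, 0]
The echelon form has 2 nonzero rows, and every pivot lies in the first 3 columns, so rank(B) = rank([B|b]) = 2.
The system is consistent.
rank = 2 < 3 unknowns, so there are infinitely many solutions.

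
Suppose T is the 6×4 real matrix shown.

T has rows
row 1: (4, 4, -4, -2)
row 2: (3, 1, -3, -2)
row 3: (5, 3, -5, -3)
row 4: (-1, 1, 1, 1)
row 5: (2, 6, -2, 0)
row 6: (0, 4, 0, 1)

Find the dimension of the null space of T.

2

Row reduce to echelon form.
R2 ← R2 − (3/4)·R1: [0, -2, 0, -1/2]
R3 ← R3 − (5/4)·R1: [0, -2, 0, -1/2]
R4 ← R4 + (1/4)·R1: [0, 2, 0, 1/2]
R5 ← R5 − (1/2)·R1: [0, 4, 0, 1]
R3 ← R3 − R2: [0, 0, 0, 0]
R4 ← R4 + R2: [0, 0, 0, 0]
R5 ← R5 + (2)·R2: [0, 0, 0, 0]
R6 ← R6 + (2)·R2: [0, 0, 0, 0]
2 nonzero rows, so rank(T) = 2.
T has 4 columns; by rank–nullity, nullity = 4 − 2 = 2.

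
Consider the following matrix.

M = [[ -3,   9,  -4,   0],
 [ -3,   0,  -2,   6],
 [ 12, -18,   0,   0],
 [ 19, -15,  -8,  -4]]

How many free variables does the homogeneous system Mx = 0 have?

Row reduce to echelon form.
R2 ← R2 − R1: [0, -9, 2, 6]
R3 ← R3 + (4)·R1: [0, 18, -16, 0]
R4 ← R4 + (19/3)·R1: [0, 42, -100/3, -4]
R3 ← R3 + (2)·R2: [0, 0, -12, 12]
R4 ← R4 + (14/3)·R2: [0, 0, -24, 24]
R4 ← R4 − (2)·R3: [0, 0, 0, 0]
3 nonzero rows, so rank(M) = 3.
M has 4 columns; by rank–nullity, nullity = 4 − 3 = 1.

1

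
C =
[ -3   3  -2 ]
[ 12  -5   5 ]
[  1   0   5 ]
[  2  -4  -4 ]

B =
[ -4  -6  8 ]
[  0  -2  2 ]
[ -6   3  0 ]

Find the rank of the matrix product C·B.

First compute CB:
[[ 24,   6, -18],
 [-78, -47,  86],
 [-34,   9,   8],
 [ 16, -16,   8]]
Now row reduce the product.
R2 ← R2 + (13/4)·R1: [0, -55/2, 55/2]
R3 ← R3 + (17/12)·R1: [0, 35/2, -35/2]
R4 ← R4 − (2/3)·R1: [0, -20, 20]
R3 ← R3 + (7/11)·R2: [0, 0, 0]
R4 ← R4 − (8/11)·R2: [0, 0, 0]
2 nonzero rows, so rank(CB) = 2.

2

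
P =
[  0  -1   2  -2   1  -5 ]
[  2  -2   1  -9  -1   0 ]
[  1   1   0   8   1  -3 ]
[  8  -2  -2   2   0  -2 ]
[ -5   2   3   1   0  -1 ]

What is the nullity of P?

Row reduce to echelon form.
Swap R1 ↔ R2
R3 ← R3 − (1/2)·R1: [0, 2, -1/2, 25/2, 3/2, -3]
R4 ← R4 − (4)·R1: [0, 6, -6, 38, 4, -2]
R5 ← R5 + (5/2)·R1: [0, -3, 11/2, -43/2, -5/2, -1]
R3 ← R3 + (2)·R2: [0, 0, 7/2, 17/2, 7/2, -13]
R4 ← R4 + (6)·R2: [0, 0, 6, 26, 10, -32]
R5 ← R5 − (3)·R2: [0, 0, -1/2, -31/2, -11/2, 14]
R4 ← R4 − (12/7)·R3: [0, 0, 0, 80/7, 4, -68/7]
R5 ← R5 + (1/7)·R3: [0, 0, 0, -100/7, -5, 85/7]
R5 ← R5 + (5/4)·R4: [0, 0, 0, 0, 0, 0]
4 nonzero rows, so rank(P) = 4.
P has 6 columns; by rank–nullity, nullity = 6 − 4 = 2.

2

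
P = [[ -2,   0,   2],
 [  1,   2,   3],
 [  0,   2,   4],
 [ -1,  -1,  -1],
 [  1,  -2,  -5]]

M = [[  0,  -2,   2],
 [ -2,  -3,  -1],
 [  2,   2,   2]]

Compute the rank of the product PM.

First compute PM:
[[  4,   8,   0],
 [  2,  -2,   6],
 [  4,   2,   6],
 [  0,   3,  -3],
 [ -6,  -6,  -6]]
Now row reduce the product.
R2 ← R2 − (1/2)·R1: [0, -6, 6]
R3 ← R3 − R1: [0, -6, 6]
R5 ← R5 + (3/2)·R1: [0, 6, -6]
R3 ← R3 − R2: [0, 0, 0]
R4 ← R4 + (1/2)·R2: [0, 0, 0]
R5 ← R5 + R2: [0, 0, 0]
2 nonzero rows, so rank(PM) = 2.

2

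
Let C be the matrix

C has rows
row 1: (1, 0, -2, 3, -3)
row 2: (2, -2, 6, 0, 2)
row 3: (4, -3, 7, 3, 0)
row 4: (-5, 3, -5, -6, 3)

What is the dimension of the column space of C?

Row reduce to echelon form.
R2 ← R2 − (2)·R1: [0, -2, 10, -6, 8]
R3 ← R3 − (4)·R1: [0, -3, 15, -9, 12]
R4 ← R4 + (5)·R1: [0, 3, -15, 9, -12]
R3 ← R3 − (3/2)·R2: [0, 0, 0, 0, 0]
R4 ← R4 + (3/2)·R2: [0, 0, 0, 0, 0]
Echelon form has 2 nonzero rows, so rank(C) = 2.
The column space has dimension equal to the rank: 2.

2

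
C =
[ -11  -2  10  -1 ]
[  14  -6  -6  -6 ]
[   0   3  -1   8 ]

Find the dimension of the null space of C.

Row reduce to echelon form.
R2 ← R2 + (14/11)·R1: [0, -94/11, 74/11, -80/11]
R3 ← R3 + (33/94)·R2: [0, 0, 64/47, 256/47]
3 nonzero rows, so rank(C) = 3.
C has 4 columns; by rank–nullity, nullity = 4 − 3 = 1.

1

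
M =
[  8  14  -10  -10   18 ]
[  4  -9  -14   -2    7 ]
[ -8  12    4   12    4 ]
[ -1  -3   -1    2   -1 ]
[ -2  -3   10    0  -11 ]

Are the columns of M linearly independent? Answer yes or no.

Row reduce M to echelon form.
R2 ← R2 − (1/2)·R1: [0, -16, -9, 3, -2]
R3 ← R3 + R1: [0, 26, -6, 2, 22]
R4 ← R4 + (1/8)·R1: [0, -5/4, -9/4, 3/4, 5/4]
R5 ← R5 + (1/4)·R1: [0, 1/2, 15/2, -5/2, -13/2]
R3 ← R3 + (13/8)·R2: [0, 0, -165/8, 55/8, 75/4]
R4 ← R4 − (5/64)·R2: [0, 0, -99/64, 33/64, 45/32]
R5 ← R5 + (1/32)·R2: [0, 0, 231/32, -77/32, -105/16]
R4 ← R4 − (3/40)·R3: [0, 0, 0, 0, 0]
R5 ← R5 + (7/20)·R3: [0, 0, 0, 0, 0]
3 pivots among 5 columns.
Only 3 < 5 pivot columns, so the columns are linearly dependent.

no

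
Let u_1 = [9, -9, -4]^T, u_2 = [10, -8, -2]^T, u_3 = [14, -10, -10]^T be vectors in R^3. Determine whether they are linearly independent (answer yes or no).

Form the matrix with these vectors as rows and row reduce.
R2 ← R2 − (10/9)·R1: [0, 2, 22/9]
R3 ← R3 − (14/9)·R1: [0, 4, -34/9]
R3 ← R3 − (2)·R2: [0, 0, -26/3]
3 nonzero rows, so the 3 vectors span a space of dimension 3.
Since 3 = 3, the vectors are linearly independent.

yes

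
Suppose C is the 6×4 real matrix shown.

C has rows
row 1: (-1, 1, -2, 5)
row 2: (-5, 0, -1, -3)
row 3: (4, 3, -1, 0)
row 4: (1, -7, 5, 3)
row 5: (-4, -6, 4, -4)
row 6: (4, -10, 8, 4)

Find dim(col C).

Row reduce to echelon form.
R2 ← R2 − (5)·R1: [0, -5, 9, -28]
R3 ← R3 + (4)·R1: [0, 7, -9, 20]
R4 ← R4 + R1: [0, -6, 3, 8]
R5 ← R5 − (4)·R1: [0, -10, 12, -24]
R6 ← R6 + (4)·R1: [0, -6, 0, 24]
R3 ← R3 + (7/5)·R2: [0, 0, 18/5, -96/5]
R4 ← R4 − (6/5)·R2: [0, 0, -39/5, 208/5]
R5 ← R5 − (2)·R2: [0, 0, -6, 32]
R6 ← R6 − (6/5)·R2: [0, 0, -54/5, 288/5]
R4 ← R4 + (13/6)·R3: [0, 0, 0, 0]
R5 ← R5 + (5/3)·R3: [0, 0, 0, 0]
R6 ← R6 + (3)·R3: [0, 0, 0, 0]
Echelon form has 3 nonzero rows, so rank(C) = 3.
The column space has dimension equal to the rank: 3.

3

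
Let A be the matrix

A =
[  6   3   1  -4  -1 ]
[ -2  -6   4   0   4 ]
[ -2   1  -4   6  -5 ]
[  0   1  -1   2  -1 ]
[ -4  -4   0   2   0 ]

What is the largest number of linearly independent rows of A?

4

Row reduce to echelon form.
R2 ← R2 + (1/3)·R1: [0, -5, 13/3, -4/3, 11/3]
R3 ← R3 + (1/3)·R1: [0, 2, -11/3, 14/3, -16/3]
R5 ← R5 + (2/3)·R1: [0, -2, 2/3, -2/3, -2/3]
R3 ← R3 + (2/5)·R2: [0, 0, -29/15, 62/15, -58/15]
R4 ← R4 + (1/5)·R2: [0, 0, -2/15, 26/15, -4/15]
R5 ← R5 − (2/5)·R2: [0, 0, -16/15, -2/15, -32/15]
R4 ← R4 − (2/29)·R3: [0, 0, 0, 42/29, 0]
R5 ← R5 − (16/29)·R3: [0, 0, 0, -70/29, 0]
R5 ← R5 + (5/3)·R4: [0, 0, 0, 0, 0]
Echelon form has 4 nonzero rows, so rank(A) = 4.
The rank gives the maximum number of linearly independent rows: 4.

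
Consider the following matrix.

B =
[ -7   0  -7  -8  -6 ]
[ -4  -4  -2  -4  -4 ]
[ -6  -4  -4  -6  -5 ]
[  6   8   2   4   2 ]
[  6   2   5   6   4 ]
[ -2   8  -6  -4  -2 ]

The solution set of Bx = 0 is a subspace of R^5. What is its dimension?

2

Row reduce to echelon form.
R2 ← R2 − (4/7)·R1: [0, -4, 2, 4/7, -4/7]
R3 ← R3 − (6/7)·R1: [0, -4, 2, 6/7, 1/7]
R4 ← R4 + (6/7)·R1: [0, 8, -4, -20/7, -22/7]
R5 ← R5 + (6/7)·R1: [0, 2, -1, -6/7, -8/7]
R6 ← R6 − (2/7)·R1: [0, 8, -4, -12/7, -2/7]
R3 ← R3 − R2: [0, 0, 0, 2/7, 5/7]
R4 ← R4 + (2)·R2: [0, 0, 0, -12/7, -30/7]
R5 ← R5 + (1/2)·R2: [0, 0, 0, -4/7, -10/7]
R6 ← R6 + (2)·R2: [0, 0, 0, -4/7, -10/7]
R4 ← R4 + (6)·R3: [0, 0, 0, 0, 0]
R5 ← R5 + (2)·R3: [0, 0, 0, 0, 0]
R6 ← R6 + (2)·R3: [0, 0, 0, 0, 0]
3 nonzero rows, so rank(B) = 3.
B has 5 columns; by rank–nullity, nullity = 5 − 3 = 2.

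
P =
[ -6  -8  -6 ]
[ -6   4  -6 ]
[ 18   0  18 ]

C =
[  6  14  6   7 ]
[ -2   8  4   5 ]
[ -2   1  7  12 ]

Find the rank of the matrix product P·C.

First compute PC:
[[ -8, -154, -110, -154],
 [-32, -58, -62, -94],
 [ 72, 270, 234, 342]]
Now row reduce the product.
R2 ← R2 − (4)·R1: [0, 558, 378, 522]
R3 ← R3 + (9)·R1: [0, -1116, -756, -1044]
R3 ← R3 + (2)·R2: [0, 0, 0, 0]
2 nonzero rows, so rank(PC) = 2.

2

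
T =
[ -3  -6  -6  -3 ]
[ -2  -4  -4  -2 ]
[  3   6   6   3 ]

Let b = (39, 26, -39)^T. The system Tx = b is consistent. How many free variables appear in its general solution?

3

Row reduce the augmented matrix [T | b].
R2 ← R2 − (2/3)·R1: [0, 0, 0, 0, 0]
R3 ← R3 + R1: [0, 0, 0, 0, 0]
The echelon form has 1 nonzero rows, and every pivot lies in the first 4 columns, so rank(T) = rank([T|b]) = 1.
The system is consistent.
Free variables = (unknowns) − (rank) = 4 − 1 = 3.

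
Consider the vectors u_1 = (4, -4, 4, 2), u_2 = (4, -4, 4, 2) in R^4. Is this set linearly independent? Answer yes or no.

no

Form the matrix with these vectors as rows and row reduce.
R2 ← R2 − R1: [0, 0, 0, 0]
1 nonzero row, so the 2 vectors span a space of dimension 1.
Since 1 < 2, the vectors are linearly dependent.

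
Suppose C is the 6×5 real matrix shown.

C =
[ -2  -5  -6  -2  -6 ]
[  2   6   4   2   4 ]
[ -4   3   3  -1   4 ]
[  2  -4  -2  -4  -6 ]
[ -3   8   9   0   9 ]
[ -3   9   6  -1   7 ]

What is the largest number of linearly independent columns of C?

5

Row reduce to echelon form.
R2 ← R2 + R1: [0, 1, -2, 0, -2]
R3 ← R3 − (2)·R1: [0, 13, 15, 3, 16]
R4 ← R4 + R1: [0, -9, -8, -6, -12]
R5 ← R5 − (3/2)·R1: [0, 31/2, 18, 3, 18]
R6 ← R6 − (3/2)·R1: [0, 33/2, 15, 2, 16]
R3 ← R3 − (13)·R2: [0, 0, 41, 3, 42]
R4 ← R4 + (9)·R2: [0, 0, -26, -6, -30]
R5 ← R5 − (31/2)·R2: [0, 0, 49, 3, 49]
R6 ← R6 − (33/2)·R2: [0, 0, 48, 2, 49]
R4 ← R4 + (26/41)·R3: [0, 0, 0, -168/41, -138/41]
R5 ← R5 − (49/41)·R3: [0, 0, 0, -24/41, -49/41]
R6 ← R6 − (48/41)·R3: [0, 0, 0, -62/41, -7/41]
R5 ← R5 − (1/7)·R4: [0, 0, 0, 0, -5/7]
R6 ← R6 − (31/84)·R4: [0, 0, 0, 0, 15/14]
R6 ← R6 + (3/2)·R5: [0, 0, 0, 0, 0]
Echelon form has 5 nonzero rows, so rank(C) = 5.
The rank gives the maximum number of linearly independent columns: 5.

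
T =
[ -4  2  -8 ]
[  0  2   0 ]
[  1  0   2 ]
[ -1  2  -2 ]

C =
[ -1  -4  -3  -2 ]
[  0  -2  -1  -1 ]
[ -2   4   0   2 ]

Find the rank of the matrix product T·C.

2

First compute TC:
[[ 20, -20,  10, -10],
 [  0,  -4,  -2,  -2],
 [ -5,   4,  -3,   2],
 [  5,  -8,   1,  -4]]
Now row reduce the product.
R3 ← R3 + (1/4)·R1: [0, -1, -1/2, -1/2]
R4 ← R4 − (1/4)·R1: [0, -3, -3/2, -3/2]
R3 ← R3 − (1/4)·R2: [0, 0, 0, 0]
R4 ← R4 − (3/4)·R2: [0, 0, 0, 0]
2 nonzero rows, so rank(TC) = 2.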